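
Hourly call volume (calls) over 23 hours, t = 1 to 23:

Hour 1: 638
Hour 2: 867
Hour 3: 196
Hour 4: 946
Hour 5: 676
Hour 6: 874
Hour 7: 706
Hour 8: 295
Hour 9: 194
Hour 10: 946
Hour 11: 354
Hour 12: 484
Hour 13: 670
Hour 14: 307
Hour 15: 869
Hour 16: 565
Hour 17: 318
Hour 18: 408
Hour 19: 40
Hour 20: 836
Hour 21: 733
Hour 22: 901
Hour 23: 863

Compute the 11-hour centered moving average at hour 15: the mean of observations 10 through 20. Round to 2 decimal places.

Sum of periods 10–20: 946 + 354 + 484 + 670 + 307 + 869 + 565 + 318 + 408 + 40 + 836 = 5797
Divide by 11: 5797 / 11 = 527.00

527.00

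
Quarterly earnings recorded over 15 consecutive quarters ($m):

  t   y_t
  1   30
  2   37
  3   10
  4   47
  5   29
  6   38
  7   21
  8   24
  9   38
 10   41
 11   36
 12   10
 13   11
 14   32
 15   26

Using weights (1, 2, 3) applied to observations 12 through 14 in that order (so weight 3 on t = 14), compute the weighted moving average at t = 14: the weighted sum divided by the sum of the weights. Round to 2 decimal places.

21.33

Weighted sum: 1·10 + 2·11 + 3·32 = 10 + 22 + 96 = 128
Weight total: 1 + 2 + 3 = 6
WMA = 128 / 6 = 21.33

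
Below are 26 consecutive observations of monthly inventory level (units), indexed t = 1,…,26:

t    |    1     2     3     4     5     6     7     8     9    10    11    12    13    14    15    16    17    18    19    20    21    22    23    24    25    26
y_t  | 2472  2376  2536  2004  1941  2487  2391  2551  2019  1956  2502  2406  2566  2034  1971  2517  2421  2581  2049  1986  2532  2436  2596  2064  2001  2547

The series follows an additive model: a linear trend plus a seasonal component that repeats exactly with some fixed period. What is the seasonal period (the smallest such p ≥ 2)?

5

First differences y_{t+1} − y_t: -96, 160, -532, -63, 546, -96, 160, -532, -63, 546, -96, 160, …
The difference pattern repeats every 5 terms and not for any smaller step, so p = 5.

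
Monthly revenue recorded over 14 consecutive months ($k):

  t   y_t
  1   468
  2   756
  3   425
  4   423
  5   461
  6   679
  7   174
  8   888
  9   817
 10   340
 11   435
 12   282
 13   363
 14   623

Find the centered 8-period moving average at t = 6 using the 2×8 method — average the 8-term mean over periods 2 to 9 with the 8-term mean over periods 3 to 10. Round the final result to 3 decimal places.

Sum over 2–9: 756 + 425 + 423 + 461 + 679 + 174 + 888 + 817 = 4623
Sum over 3–10: 425 + 423 + 461 + 679 + 174 + 888 + 817 + 340 = 4207
CMA at t=6 = (4623 + 4207) / (2·8) = 8830 / 16 = 551.875

551.875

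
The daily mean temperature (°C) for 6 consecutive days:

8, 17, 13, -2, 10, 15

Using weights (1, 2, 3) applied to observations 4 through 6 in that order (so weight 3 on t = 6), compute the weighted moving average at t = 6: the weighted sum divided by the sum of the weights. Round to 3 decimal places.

10.500

Weighted sum: 1·-2 + 2·10 + 3·15 = -2 + 20 + 45 = 63
Weight total: 1 + 2 + 3 = 6
WMA = 63 / 6 = 10.500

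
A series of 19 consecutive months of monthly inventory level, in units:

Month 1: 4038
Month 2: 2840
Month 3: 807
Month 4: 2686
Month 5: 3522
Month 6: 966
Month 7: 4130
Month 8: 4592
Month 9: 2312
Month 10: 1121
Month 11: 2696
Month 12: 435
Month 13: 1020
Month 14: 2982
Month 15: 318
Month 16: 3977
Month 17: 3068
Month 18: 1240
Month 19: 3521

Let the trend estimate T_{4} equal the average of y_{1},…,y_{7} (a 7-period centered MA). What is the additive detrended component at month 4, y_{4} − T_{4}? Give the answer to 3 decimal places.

Trend T_4 = (4038 + 2840 + 807 + 2686 + 3522 + 966 + 4130) / 7 = 18989/7 = 2712.71429
Detrended value: 2686 − 2712.71429 = -26.714

-26.714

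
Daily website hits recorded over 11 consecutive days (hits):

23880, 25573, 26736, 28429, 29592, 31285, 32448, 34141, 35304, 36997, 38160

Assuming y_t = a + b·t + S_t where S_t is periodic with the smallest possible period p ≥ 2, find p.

2

First differences y_{t+1} − y_t: 1693, 1163, 1693, 1163, 1693, 1163, …
The difference pattern repeats every 2 terms and not for any smaller step, so p = 2.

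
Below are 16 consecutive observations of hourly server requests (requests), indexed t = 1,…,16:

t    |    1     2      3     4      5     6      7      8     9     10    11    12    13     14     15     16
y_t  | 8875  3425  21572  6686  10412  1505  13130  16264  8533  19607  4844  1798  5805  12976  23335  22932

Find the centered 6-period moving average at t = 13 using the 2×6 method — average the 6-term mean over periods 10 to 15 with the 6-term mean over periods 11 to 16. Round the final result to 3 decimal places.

11671.250

Sum over 10–15: 19607 + 4844 + 1798 + 5805 + 12976 + 23335 = 68365
Sum over 11–16: 4844 + 1798 + 5805 + 12976 + 23335 + 22932 = 71690
CMA at t=13 = (68365 + 71690) / (2·6) = 140055 / 12 = 11671.250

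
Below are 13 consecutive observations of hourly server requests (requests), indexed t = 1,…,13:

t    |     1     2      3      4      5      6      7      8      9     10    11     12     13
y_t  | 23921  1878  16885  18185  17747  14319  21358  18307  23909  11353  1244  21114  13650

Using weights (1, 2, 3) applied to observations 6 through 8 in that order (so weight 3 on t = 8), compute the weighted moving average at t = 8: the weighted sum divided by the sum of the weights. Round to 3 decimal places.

Weighted sum: 1·14319 + 2·21358 + 3·18307 = 14319 + 42716 + 54921 = 111956
Weight total: 1 + 2 + 3 = 6
WMA = 111956 / 6 = 18659.333

18659.333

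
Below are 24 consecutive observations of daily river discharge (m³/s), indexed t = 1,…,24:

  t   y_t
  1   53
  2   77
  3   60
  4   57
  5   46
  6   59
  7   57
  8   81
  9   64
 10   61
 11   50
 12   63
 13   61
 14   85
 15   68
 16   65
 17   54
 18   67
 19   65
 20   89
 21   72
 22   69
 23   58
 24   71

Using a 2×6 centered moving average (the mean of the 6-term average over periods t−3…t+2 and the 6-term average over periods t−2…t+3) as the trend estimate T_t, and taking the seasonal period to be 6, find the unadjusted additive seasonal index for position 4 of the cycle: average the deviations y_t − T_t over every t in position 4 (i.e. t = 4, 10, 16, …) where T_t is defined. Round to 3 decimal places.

-2.000

Season position 4 occurs at t = 4, 10, 16 (where T_t is defined).
t=4: T_4 = 59.00000; y_4 − T_4 = 57 − 59.00000 = -2.00000
t=10: T_10 = 63.00000; y_10 − T_10 = 61 − 63.00000 = -2.00000
t=16: T_16 = 67.00000; y_16 − T_16 = 65 − 67.00000 = -2.00000
Mean deviation: (-2.00000 + -2.00000 + -2.00000) / 3 = -2.000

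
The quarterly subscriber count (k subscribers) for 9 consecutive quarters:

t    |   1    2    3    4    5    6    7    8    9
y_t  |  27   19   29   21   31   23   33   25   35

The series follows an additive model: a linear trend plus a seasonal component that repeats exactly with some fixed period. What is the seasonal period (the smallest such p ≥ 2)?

First differences y_{t+1} − y_t: -8, 10, -8, 10, -8, 10, …
The difference pattern repeats every 2 terms and not for any smaller step, so p = 2.

2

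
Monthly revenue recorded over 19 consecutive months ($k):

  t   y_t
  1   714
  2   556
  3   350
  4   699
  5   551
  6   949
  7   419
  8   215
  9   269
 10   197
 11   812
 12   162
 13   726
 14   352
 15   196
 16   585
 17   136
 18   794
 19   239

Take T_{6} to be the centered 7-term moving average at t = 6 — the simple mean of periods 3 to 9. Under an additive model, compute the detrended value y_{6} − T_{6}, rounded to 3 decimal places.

Trend T_6 = (350 + 699 + 551 + 949 + 419 + 215 + 269) / 7 = 3452/7 = 493.14286
Detrended value: 949 − 493.14286 = 455.857

455.857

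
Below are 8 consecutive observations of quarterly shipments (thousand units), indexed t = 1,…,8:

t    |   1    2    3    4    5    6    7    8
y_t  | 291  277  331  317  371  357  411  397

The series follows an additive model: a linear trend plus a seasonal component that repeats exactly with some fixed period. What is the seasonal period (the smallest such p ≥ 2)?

First differences y_{t+1} − y_t: -14, 54, -14, 54, -14, 54, …
The difference pattern repeats every 2 terms and not for any smaller step, so p = 2.

2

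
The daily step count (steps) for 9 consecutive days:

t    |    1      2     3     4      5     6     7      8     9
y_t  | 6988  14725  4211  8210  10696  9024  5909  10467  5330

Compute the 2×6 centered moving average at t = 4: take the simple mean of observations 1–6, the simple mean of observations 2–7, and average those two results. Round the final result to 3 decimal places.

Sum over 1–6: 6988 + 14725 + 4211 + 8210 + 10696 + 9024 = 53854
Sum over 2–7: 14725 + 4211 + 8210 + 10696 + 9024 + 5909 = 52775
CMA at t=4 = (53854 + 52775) / (2·6) = 106629 / 12 = 8885.750

8885.750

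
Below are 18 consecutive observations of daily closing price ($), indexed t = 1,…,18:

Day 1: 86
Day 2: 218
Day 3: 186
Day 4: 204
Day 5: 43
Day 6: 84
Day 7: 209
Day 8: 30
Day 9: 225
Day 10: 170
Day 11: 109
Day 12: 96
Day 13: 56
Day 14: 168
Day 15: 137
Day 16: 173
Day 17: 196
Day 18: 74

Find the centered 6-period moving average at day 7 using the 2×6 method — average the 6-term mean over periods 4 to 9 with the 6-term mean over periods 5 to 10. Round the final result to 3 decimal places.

Sum over 4–9: 204 + 43 + 84 + 209 + 30 + 225 = 795
Sum over 5–10: 43 + 84 + 209 + 30 + 225 + 170 = 761
CMA at t=7 = (795 + 761) / (2·6) = 1556 / 12 = 129.667

129.667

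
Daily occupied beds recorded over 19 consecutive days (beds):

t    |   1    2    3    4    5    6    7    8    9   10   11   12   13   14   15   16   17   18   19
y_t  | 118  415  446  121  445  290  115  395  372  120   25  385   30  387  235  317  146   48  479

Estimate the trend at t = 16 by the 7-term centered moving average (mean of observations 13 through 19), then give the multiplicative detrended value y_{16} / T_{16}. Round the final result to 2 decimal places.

Trend T_16 = (30 + 387 + 235 + 317 + 146 + 48 + 479) / 7 = 1642/7 = 234.5714
Ratio to trend: 317 / 234.5714 = 1.35

1.35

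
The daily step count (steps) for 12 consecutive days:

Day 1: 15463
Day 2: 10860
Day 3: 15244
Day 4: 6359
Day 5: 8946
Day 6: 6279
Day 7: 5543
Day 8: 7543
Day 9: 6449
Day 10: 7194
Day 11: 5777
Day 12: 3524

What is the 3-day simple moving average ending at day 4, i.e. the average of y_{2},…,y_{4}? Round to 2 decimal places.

10821.00

Sum of periods 2–4: 10860 + 15244 + 6359 = 32463
Divide by 3: 32463 / 3 = 10821.00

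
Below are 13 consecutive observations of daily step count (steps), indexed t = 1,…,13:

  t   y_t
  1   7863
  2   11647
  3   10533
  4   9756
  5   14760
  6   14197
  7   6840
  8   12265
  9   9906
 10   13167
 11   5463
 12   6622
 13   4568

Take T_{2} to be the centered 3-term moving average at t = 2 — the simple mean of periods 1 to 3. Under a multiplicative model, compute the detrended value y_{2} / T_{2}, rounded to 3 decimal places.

Trend T_2 = (7863 + 11647 + 10533) / 3 = 30043/3 = 10014.33333
Ratio to trend: 11647 / 10014.33333 = 1.163

1.163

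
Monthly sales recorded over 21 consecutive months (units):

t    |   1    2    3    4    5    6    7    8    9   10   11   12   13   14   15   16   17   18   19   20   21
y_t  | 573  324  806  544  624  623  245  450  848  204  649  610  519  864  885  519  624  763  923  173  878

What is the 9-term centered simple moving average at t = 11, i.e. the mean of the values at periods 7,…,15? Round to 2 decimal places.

586.00

Sum of periods 7–15: 245 + 450 + 848 + 204 + 649 + 610 + 519 + 864 + 885 = 5274
Divide by 9: 5274 / 9 = 586.00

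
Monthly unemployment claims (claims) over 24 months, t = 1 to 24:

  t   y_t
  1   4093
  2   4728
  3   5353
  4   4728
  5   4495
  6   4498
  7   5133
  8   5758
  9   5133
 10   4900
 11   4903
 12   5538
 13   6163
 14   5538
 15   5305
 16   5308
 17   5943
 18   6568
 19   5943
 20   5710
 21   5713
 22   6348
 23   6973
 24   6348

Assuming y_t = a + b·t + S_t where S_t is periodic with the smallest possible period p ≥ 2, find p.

First differences y_{t+1} − y_t: 635, 625, -625, -233, 3, 635, 625, -625, -233, 3, 635, 625, …
The difference pattern repeats every 5 terms and not for any smaller step, so p = 5.

5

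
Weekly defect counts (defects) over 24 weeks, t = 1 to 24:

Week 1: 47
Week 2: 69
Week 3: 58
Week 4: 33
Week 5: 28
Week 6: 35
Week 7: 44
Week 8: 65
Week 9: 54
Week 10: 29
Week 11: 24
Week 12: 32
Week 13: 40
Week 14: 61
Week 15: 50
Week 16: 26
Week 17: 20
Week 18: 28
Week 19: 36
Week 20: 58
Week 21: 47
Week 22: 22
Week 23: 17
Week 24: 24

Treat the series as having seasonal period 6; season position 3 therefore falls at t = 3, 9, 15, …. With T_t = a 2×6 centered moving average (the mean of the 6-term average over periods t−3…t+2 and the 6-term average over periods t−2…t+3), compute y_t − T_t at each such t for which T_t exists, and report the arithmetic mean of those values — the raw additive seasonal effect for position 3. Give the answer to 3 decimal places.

Season position 3 occurs at t = 9, 15, 21 (where T_t is defined).
t=9: T_9 = 41.58333; y_9 − T_9 = 54 − 41.58333 = 12.41667
t=15: T_15 = 37.83333; y_15 − T_15 = 50 − 37.83333 = 12.16667
t=21: T_21 = 34.33333; y_21 − T_21 = 47 − 34.33333 = 12.66667
Mean deviation: (12.41667 + 12.16667 + 12.66667) / 3 = 12.417

12.417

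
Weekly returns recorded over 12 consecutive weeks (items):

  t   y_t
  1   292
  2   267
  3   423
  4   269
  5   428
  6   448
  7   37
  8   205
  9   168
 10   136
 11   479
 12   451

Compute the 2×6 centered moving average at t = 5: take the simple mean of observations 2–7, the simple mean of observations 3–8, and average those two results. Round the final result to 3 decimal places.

306.833

Sum over 2–7: 267 + 423 + 269 + 428 + 448 + 37 = 1872
Sum over 3–8: 423 + 269 + 428 + 448 + 37 + 205 = 1810
CMA at t=5 = (1872 + 1810) / (2·6) = 3682 / 12 = 306.833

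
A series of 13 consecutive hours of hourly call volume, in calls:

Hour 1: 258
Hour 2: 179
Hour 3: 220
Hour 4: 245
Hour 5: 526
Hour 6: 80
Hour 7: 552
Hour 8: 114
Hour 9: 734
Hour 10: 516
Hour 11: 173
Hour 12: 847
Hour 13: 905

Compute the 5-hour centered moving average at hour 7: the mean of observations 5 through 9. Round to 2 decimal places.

Sum of periods 5–9: 526 + 80 + 552 + 114 + 734 = 2006
Divide by 5: 2006 / 5 = 401.20

401.20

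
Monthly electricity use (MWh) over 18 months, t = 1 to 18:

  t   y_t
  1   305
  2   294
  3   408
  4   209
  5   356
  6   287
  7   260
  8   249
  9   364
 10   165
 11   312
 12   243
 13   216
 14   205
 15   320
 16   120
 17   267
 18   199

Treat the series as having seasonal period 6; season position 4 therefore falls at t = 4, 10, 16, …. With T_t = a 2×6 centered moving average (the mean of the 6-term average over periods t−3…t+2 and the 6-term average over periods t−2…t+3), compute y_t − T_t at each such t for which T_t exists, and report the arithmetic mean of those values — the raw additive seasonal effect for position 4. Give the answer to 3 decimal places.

Season position 4 occurs at t = 4, 10 (where T_t is defined).
t=4: T_4 = 306.08333; y_4 − T_4 = 209 − 306.08333 = -97.08333
t=10: T_10 = 261.83333; y_10 − T_10 = 165 − 261.83333 = -96.83333
Mean deviation: (-97.08333 + -96.83333) / 2 = -96.958

-96.958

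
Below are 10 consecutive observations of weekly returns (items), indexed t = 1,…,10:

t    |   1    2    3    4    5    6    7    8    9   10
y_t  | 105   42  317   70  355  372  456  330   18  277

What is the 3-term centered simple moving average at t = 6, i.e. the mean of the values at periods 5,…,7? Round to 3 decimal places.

394.333

Sum of periods 5–7: 355 + 372 + 456 = 1183
Divide by 3: 1183 / 3 = 394.333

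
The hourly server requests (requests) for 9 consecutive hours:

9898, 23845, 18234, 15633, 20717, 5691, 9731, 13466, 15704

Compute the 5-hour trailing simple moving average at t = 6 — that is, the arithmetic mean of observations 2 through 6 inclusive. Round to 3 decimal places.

Sum of periods 2–6: 23845 + 18234 + 15633 + 20717 + 5691 = 84120
Divide by 5: 84120 / 5 = 16824.000

16824.000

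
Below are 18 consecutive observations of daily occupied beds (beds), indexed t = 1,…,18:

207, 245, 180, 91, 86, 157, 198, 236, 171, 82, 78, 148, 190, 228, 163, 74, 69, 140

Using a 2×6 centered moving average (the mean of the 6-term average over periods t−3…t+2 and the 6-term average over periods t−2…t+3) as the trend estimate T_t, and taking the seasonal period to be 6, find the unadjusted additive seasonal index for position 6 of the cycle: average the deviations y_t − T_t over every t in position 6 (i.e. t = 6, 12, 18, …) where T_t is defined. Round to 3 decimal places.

Season position 6 occurs at t = 6, 12 (where T_t is defined).
t=6: T_6 = 157.25000; y_6 − T_6 = 157 − 157.25000 = -0.25000
t=12: T_12 = 148.83333; y_12 − T_12 = 148 − 148.83333 = -0.83333
Mean deviation: (-0.25000 + -0.83333) / 2 = -0.542

-0.542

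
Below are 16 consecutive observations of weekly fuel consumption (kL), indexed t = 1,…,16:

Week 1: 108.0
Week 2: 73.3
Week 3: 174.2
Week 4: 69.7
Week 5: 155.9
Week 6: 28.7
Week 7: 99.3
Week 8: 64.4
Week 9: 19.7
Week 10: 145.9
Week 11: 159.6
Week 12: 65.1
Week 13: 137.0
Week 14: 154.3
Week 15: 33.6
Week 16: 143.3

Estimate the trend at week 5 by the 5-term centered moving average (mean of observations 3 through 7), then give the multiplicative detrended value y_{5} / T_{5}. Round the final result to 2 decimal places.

1.48

Trend T_5 = (174.2 + 69.7 + 155.9 + 28.7 + 99.3) / 5 = 527.8/5 = 105.5600
Ratio to trend: 155.9 / 105.5600 = 1.48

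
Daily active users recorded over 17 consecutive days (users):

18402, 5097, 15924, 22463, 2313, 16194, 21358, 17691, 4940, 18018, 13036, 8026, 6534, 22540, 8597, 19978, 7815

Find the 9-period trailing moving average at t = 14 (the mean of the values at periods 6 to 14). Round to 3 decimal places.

Sum of periods 6–14: 16194 + 21358 + 17691 + 4940 + 18018 + 13036 + 8026 + 6534 + 22540 = 128337
Divide by 9: 128337 / 9 = 14259.667

14259.667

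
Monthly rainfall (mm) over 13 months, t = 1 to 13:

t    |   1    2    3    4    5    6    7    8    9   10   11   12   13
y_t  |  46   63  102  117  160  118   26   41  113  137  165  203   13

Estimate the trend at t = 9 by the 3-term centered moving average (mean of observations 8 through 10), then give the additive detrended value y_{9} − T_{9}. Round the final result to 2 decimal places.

Trend T_9 = (41 + 113 + 137) / 3 = 291/3 = 97.0000
Detrended value: 113 − 97.0000 = 16.00

16.00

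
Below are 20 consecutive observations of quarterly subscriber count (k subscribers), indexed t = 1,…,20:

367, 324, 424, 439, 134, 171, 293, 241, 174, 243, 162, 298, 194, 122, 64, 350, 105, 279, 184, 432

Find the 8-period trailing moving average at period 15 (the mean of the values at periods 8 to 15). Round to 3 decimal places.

Sum of periods 8–15: 241 + 174 + 243 + 162 + 298 + 194 + 122 + 64 = 1498
Divide by 8: 1498 / 8 = 187.250

187.250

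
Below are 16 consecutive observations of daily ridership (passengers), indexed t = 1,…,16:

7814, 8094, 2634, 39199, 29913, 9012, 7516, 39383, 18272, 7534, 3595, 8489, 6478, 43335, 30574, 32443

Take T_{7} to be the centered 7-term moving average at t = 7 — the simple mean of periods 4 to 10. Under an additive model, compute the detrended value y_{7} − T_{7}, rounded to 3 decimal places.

-14031.000

Trend T_7 = (39199 + 29913 + 9012 + 7516 + 39383 + 18272 + 7534) / 7 = 150829/7 = 21547.00000
Detrended value: 7516 − 21547.00000 = -14031.000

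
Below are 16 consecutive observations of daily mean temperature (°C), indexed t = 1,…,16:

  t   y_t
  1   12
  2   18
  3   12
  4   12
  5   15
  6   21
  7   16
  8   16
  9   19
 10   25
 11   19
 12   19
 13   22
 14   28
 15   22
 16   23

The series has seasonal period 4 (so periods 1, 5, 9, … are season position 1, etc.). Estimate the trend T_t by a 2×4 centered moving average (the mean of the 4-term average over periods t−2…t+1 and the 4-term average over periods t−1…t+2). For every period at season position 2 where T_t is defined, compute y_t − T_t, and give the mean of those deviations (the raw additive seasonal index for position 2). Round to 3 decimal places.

Season position 2 occurs at t = 6, 10, 14 (where T_t is defined).
t=6: T_6 = 16.50000; y_6 − T_6 = 21 − 16.50000 = 4.50000
t=10: T_10 = 20.12500; y_10 − T_10 = 25 − 20.12500 = 4.87500
t=14: T_14 = 23.25000; y_14 − T_14 = 28 − 23.25000 = 4.75000
Mean deviation: (4.50000 + 4.87500 + 4.75000) / 3 = 4.708

4.708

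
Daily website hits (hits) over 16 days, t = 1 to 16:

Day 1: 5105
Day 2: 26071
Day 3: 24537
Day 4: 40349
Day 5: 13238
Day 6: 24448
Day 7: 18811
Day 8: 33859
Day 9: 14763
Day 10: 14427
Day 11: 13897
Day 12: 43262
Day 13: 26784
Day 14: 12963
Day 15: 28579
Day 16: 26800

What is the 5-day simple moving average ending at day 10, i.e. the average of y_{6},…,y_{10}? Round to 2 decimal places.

21261.60

Sum of periods 6–10: 24448 + 18811 + 33859 + 14763 + 14427 = 106308
Divide by 5: 106308 / 5 = 21261.60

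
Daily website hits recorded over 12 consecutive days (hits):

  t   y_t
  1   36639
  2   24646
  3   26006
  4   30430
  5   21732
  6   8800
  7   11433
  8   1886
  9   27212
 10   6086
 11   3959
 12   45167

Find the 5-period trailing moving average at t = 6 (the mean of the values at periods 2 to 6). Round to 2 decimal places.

Sum of periods 2–6: 24646 + 26006 + 30430 + 21732 + 8800 = 111614
Divide by 5: 111614 / 5 = 22322.80

22322.80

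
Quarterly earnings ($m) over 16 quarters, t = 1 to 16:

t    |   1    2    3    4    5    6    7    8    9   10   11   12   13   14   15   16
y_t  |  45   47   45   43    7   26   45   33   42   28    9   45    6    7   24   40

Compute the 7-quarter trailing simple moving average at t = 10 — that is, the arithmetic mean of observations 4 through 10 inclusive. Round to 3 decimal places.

Sum of periods 4–10: 43 + 7 + 26 + 45 + 33 + 42 + 28 = 224
Divide by 7: 224 / 7 = 32.000

32.000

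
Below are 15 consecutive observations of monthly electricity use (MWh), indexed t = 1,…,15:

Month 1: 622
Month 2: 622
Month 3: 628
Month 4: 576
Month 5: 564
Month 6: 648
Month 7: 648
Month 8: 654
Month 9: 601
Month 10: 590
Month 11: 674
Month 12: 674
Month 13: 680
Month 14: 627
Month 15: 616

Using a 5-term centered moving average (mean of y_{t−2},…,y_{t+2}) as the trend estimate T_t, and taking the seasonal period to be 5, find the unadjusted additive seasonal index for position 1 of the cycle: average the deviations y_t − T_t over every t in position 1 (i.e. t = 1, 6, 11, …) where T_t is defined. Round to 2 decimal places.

Season position 1 occurs at t = 6, 11 (where T_t is defined).
t=6: T_6 = 618.0000; y_6 − T_6 = 648 − 618.0000 = 30.0000
t=11: T_11 = 643.8000; y_11 − T_11 = 674 − 643.8000 = 30.2000
Mean deviation: (30.0000 + 30.2000) / 2 = 30.10

30.10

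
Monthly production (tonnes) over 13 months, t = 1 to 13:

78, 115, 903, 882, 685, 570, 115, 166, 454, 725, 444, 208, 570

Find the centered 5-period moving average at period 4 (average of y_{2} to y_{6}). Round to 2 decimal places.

Sum of periods 2–6: 115 + 903 + 882 + 685 + 570 = 3155
Divide by 5: 3155 / 5 = 631.00

631.00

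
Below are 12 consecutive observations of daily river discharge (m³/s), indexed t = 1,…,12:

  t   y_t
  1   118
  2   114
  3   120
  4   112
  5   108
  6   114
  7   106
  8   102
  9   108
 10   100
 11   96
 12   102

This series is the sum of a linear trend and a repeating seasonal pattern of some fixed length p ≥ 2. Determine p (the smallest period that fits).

First differences y_{t+1} − y_t: -4, 6, -8, -4, 6, -8, -4, 6, …
The difference pattern repeats every 3 terms and not for any smaller step, so p = 3.

3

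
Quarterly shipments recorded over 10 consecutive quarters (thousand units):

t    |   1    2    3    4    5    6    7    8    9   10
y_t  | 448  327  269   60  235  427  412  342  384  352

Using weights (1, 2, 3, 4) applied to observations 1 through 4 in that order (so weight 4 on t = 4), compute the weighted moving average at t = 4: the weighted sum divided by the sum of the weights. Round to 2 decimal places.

Weighted sum: 1·448 + 2·327 + 3·269 + 4·60 = 448 + 654 + 807 + 240 = 2149
Weight total: 1 + 2 + 3 + 4 = 10
WMA = 2149 / 10 = 214.90

214.90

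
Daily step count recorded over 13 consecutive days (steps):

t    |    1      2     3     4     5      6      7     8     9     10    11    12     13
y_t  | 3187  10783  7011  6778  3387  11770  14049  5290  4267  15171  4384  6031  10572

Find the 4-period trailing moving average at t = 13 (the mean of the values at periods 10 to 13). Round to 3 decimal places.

Sum of periods 10–13: 15171 + 4384 + 6031 + 10572 = 36158
Divide by 4: 36158 / 4 = 9039.500

9039.500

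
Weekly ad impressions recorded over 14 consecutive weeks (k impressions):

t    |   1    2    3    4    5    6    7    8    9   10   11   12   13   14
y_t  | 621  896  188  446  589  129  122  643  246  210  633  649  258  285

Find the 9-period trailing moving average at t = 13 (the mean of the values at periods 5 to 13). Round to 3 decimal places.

Sum of periods 5–13: 589 + 129 + 122 + 643 + 246 + 210 + 633 + 649 + 258 = 3479
Divide by 9: 3479 / 9 = 386.556

386.556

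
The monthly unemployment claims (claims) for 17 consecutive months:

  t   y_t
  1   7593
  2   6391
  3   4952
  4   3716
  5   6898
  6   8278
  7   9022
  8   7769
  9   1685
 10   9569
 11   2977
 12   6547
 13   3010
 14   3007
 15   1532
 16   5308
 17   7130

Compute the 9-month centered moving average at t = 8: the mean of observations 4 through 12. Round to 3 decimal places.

Sum of periods 4–12: 3716 + 6898 + 8278 + 9022 + 7769 + 1685 + 9569 + 2977 + 6547 = 56461
Divide by 9: 56461 / 9 = 6273.444

6273.444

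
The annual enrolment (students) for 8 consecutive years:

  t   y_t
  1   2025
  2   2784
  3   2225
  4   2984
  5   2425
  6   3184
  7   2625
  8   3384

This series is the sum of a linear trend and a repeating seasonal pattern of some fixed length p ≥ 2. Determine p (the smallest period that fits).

First differences y_{t+1} − y_t: 759, -559, 759, -559, 759, -559, …
The difference pattern repeats every 2 terms and not for any smaller step, so p = 2.

2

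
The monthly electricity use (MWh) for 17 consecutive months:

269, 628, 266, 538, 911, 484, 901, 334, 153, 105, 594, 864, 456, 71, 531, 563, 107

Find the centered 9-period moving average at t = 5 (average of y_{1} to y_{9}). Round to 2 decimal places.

Sum of periods 1–9: 269 + 628 + 266 + 538 + 911 + 484 + 901 + 334 + 153 = 4484
Divide by 9: 4484 / 9 = 498.22

498.22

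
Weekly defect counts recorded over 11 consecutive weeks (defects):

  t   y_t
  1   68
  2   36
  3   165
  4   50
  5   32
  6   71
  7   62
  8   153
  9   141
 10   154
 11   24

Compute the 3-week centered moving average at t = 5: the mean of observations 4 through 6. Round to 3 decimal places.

51.000

Sum of periods 4–6: 50 + 32 + 71 = 153
Divide by 3: 153 / 3 = 51.000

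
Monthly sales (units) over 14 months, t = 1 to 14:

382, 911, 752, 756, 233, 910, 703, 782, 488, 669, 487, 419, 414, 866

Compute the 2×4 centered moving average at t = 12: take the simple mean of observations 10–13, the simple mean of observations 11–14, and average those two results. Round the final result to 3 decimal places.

Sum over 10–13: 669 + 487 + 419 + 414 = 1989
Sum over 11–14: 487 + 419 + 414 + 866 = 2186
CMA at t=12 = (1989 + 2186) / (2·4) = 4175 / 8 = 521.875

521.875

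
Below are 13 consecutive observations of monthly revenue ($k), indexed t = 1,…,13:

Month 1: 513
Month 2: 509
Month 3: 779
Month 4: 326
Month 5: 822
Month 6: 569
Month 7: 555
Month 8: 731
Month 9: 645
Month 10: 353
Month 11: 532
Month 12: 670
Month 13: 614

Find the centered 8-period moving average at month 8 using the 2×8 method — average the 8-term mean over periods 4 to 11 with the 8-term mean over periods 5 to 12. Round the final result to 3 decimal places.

Sum over 4–11: 326 + 822 + 569 + 555 + 731 + 645 + 353 + 532 = 4533
Sum over 5–12: 822 + 569 + 555 + 731 + 645 + 353 + 532 + 670 = 4877
CMA at t=8 = (4533 + 4877) / (2·8) = 9410 / 16 = 588.125

588.125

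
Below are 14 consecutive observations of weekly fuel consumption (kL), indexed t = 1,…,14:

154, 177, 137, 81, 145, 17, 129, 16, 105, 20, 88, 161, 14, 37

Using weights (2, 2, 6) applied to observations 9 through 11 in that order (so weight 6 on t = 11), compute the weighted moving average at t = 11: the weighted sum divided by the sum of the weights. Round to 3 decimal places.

77.800

Weighted sum: 2·105 + 2·20 + 6·88 = 210 + 40 + 528 = 778
Weight total: 2 + 2 + 6 = 10
WMA = 778 / 10 = 77.800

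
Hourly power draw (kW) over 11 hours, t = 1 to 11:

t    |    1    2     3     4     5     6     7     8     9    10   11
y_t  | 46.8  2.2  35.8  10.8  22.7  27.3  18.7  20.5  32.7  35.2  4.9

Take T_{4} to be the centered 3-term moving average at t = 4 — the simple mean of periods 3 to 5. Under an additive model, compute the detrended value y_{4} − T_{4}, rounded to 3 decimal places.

-12.300

Trend T_4 = (35.8 + 10.8 + 22.7) / 3 = 69.3/3 = 23.10000
Detrended value: 10.8 − 23.10000 = -12.300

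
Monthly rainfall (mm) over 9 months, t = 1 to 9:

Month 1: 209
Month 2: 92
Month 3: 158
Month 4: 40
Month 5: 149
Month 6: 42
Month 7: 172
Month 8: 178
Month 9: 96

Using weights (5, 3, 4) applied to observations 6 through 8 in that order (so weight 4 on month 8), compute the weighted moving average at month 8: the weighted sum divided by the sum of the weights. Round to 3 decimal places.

119.833

Weighted sum: 5·42 + 3·172 + 4·178 = 210 + 516 + 712 = 1438
Weight total: 5 + 3 + 4 = 12
WMA = 1438 / 12 = 119.833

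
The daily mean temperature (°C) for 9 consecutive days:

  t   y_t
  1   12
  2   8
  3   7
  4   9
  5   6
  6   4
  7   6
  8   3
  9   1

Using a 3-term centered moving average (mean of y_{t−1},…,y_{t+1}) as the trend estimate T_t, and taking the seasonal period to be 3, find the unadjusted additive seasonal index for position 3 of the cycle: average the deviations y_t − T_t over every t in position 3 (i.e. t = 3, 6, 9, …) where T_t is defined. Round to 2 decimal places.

Season position 3 occurs at t = 3, 6 (where T_t is defined).
t=3: T_3 = 8.0000; y_3 − T_3 = 7 − 8.0000 = -1.0000
t=6: T_6 = 5.3333; y_6 − T_6 = 4 − 5.3333 = -1.3333
Mean deviation: (-1.0000 + -1.3333) / 2 = -1.17

-1.17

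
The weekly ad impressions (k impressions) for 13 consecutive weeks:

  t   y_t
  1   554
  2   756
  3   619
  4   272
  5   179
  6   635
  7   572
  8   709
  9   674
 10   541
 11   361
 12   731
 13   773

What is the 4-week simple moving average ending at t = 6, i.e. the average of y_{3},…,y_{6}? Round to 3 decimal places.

Sum of periods 3–6: 619 + 272 + 179 + 635 = 1705
Divide by 4: 1705 / 4 = 426.250

426.250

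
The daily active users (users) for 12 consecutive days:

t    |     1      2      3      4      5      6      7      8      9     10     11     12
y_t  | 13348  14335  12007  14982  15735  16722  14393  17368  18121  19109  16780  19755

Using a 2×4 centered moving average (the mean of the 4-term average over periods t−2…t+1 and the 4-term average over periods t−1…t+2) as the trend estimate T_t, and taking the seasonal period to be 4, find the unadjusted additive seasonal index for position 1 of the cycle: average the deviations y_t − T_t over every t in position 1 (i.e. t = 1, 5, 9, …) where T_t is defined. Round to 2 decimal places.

575.06

Season position 1 occurs at t = 5, 9 (where T_t is defined).
t=5: T_5 = 15159.7500; y_5 − T_5 = 15735 − 15159.7500 = 575.2500
t=9: T_9 = 17546.1250; y_9 − T_9 = 18121 − 17546.1250 = 574.8750
Mean deviation: (575.2500 + 574.8750) / 2 = 575.06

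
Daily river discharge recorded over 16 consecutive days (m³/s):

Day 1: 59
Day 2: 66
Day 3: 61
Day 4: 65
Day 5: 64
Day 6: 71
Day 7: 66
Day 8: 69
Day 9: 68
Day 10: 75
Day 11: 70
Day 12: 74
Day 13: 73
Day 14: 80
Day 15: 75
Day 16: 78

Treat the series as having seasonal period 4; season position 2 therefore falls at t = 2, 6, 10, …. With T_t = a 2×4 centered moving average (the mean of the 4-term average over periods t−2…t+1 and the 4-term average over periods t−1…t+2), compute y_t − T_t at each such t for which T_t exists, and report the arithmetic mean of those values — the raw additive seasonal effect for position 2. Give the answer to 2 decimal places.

3.96

Season position 2 occurs at t = 6, 10, 14 (where T_t is defined).
t=6: T_6 = 67.0000; y_6 − T_6 = 71 − 67.0000 = 4.0000
t=10: T_10 = 71.1250; y_10 − T_10 = 75 − 71.1250 = 3.8750
t=14: T_14 = 76.0000; y_14 − T_14 = 80 − 76.0000 = 4.0000
Mean deviation: (4.0000 + 3.8750 + 4.0000) / 3 = 3.96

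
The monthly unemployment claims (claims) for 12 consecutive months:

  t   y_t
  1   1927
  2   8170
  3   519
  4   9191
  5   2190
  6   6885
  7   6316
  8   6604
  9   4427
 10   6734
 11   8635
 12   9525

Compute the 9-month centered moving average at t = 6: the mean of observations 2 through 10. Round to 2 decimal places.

5670.67

Sum of periods 2–10: 8170 + 519 + 9191 + 2190 + 6885 + 6316 + 6604 + 4427 + 6734 = 51036
Divide by 9: 51036 / 9 = 5670.67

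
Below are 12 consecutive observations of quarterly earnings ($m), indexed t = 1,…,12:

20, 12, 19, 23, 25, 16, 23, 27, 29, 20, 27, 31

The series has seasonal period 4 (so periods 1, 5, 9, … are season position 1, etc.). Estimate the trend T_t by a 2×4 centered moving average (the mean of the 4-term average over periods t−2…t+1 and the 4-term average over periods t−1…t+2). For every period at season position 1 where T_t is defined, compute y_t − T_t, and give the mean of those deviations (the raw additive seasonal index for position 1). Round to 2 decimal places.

3.75

Season position 1 occurs at t = 5, 9 (where T_t is defined).
t=5: T_5 = 21.2500; y_5 − T_5 = 25 − 21.2500 = 3.7500
t=9: T_9 = 25.2500; y_9 − T_9 = 29 − 25.2500 = 3.7500
Mean deviation: (3.7500 + 3.7500) / 2 = 3.75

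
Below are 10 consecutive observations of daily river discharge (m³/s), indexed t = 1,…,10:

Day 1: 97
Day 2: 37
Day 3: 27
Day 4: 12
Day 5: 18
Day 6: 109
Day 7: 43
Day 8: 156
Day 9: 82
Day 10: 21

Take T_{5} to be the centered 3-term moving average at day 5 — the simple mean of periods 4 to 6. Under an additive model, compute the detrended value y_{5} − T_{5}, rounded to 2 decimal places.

-28.33

Trend T_5 = (12 + 18 + 109) / 3 = 139/3 = 46.3333
Detrended value: 18 − 46.3333 = -28.33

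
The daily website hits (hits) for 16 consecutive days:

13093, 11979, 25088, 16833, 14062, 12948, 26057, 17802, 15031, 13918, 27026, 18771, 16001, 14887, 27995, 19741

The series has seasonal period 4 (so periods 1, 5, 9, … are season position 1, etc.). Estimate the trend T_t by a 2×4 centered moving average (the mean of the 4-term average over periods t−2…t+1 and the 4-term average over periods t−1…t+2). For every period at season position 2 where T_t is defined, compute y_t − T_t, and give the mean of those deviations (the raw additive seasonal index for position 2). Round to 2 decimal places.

Season position 2 occurs at t = 6, 10, 14 (where T_t is defined).
t=6: T_6 = 17596.1250; y_6 − T_6 = 12948 − 17596.1250 = -4648.1250
t=10: T_10 = 18565.3750; y_10 − T_10 = 13918 − 18565.3750 = -4647.3750
t=14: T_14 = 19534.7500; y_14 − T_14 = 14887 − 19534.7500 = -4647.7500
Mean deviation: (-4648.1250 + -4647.3750 + -4647.7500) / 3 = -4647.75

-4647.75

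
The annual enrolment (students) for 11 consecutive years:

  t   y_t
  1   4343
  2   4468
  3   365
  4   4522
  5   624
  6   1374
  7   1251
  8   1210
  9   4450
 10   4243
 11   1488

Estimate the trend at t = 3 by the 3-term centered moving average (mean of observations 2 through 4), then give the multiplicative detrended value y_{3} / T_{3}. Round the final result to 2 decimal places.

0.12

Trend T_3 = (4468 + 365 + 4522) / 3 = 9355/3 = 3118.3333
Ratio to trend: 365 / 3118.3333 = 0.12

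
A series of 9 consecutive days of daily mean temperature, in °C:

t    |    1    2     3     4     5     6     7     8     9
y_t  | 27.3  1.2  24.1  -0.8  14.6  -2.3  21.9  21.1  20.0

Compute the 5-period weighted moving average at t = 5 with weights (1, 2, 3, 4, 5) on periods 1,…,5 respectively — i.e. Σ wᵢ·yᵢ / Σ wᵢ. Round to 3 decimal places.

Weighted sum: 1·27.3 + 2·1.2 + 3·24.1 + 4·-0.8 + 5·14.6 = 27.3 + 2.4 + 72.3 + -3.2 + 73.0 = 171.8
Weight total: 1 + 2 + 3 + 4 + 5 = 15
WMA = 171.8 / 15 = 11.453

11.453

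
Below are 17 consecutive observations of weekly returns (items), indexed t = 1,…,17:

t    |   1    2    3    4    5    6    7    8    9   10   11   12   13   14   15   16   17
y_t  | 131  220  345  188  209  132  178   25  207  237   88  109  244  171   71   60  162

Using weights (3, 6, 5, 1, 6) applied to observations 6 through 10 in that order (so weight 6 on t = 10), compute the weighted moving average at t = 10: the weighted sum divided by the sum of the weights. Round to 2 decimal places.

153.24

Weighted sum: 3·132 + 6·178 + 5·25 + 1·207 + 6·237 = 396 + 1068 + 125 + 207 + 1422 = 3218
Weight total: 3 + 6 + 5 + 1 + 6 = 21
WMA = 3218 / 21 = 153.24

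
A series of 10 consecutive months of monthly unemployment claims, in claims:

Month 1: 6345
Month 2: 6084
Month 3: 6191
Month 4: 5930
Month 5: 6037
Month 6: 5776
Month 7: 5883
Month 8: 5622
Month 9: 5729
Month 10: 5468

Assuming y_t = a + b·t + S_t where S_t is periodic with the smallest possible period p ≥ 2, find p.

First differences y_{t+1} − y_t: -261, 107, -261, 107, -261, 107, …
The difference pattern repeats every 2 terms and not for any smaller step, so p = 2.

2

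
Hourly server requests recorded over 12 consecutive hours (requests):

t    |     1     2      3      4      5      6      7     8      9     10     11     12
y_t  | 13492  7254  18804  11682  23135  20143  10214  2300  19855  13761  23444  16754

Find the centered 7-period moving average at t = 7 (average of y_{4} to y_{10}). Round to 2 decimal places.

Sum of periods 4–10: 11682 + 23135 + 20143 + 10214 + 2300 + 19855 + 13761 = 101090
Divide by 7: 101090 / 7 = 14441.43

14441.43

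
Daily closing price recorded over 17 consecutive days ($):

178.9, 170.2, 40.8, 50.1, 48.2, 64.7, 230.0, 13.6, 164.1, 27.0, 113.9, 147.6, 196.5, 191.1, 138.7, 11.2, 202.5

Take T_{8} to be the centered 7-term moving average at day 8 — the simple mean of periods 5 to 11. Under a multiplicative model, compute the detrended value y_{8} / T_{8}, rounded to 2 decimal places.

0.14

Trend T_8 = (48.2 + 64.7 + 230.0 + 13.6 + 164.1 + 27.0 + 113.9) / 7 = 661.5/7 = 94.5000
Ratio to trend: 13.6 / 94.5000 = 0.14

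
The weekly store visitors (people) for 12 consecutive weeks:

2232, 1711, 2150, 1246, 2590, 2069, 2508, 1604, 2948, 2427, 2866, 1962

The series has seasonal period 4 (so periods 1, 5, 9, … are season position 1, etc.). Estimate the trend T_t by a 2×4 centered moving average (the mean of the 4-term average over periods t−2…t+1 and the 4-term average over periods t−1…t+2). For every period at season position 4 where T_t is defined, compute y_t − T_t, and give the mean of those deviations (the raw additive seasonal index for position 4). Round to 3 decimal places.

-723.000

Season position 4 occurs at t = 4, 8 (where T_t is defined).
t=4: T_4 = 1969.00000; y_4 − T_4 = 1246 − 1969.00000 = -723.00000
t=8: T_8 = 2327.00000; y_8 − T_8 = 1604 − 2327.00000 = -723.00000
Mean deviation: (-723.00000 + -723.00000) / 2 = -723.000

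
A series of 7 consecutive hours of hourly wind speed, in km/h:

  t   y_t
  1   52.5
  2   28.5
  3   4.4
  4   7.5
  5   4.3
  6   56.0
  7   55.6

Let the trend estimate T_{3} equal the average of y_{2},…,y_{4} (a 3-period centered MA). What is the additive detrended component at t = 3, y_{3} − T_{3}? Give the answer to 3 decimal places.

Trend T_3 = (28.5 + 4.4 + 7.5) / 3 = 40.4/3 = 13.46667
Detrended value: 4.4 − 13.46667 = -9.067

-9.067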